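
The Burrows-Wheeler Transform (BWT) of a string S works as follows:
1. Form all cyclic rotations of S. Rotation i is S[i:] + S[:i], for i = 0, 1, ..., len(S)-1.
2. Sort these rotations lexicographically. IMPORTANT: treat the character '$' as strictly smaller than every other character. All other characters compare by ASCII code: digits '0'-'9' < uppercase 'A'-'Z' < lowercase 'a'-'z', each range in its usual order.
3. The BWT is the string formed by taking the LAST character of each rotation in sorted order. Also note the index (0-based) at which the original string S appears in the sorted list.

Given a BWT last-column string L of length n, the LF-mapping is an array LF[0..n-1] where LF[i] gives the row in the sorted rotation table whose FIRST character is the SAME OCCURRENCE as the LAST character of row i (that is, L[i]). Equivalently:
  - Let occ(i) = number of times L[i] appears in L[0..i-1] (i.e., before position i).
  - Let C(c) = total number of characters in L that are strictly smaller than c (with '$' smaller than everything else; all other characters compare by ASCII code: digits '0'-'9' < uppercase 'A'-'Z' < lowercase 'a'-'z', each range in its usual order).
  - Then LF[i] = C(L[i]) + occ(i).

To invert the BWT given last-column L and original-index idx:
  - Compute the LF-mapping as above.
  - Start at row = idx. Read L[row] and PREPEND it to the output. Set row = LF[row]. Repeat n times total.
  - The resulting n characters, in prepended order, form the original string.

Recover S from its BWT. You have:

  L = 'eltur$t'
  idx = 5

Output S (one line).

LF mapping: 1 2 4 6 3 0 5
Walk LF starting at row 5, prepending L[row]:
  step 1: row=5, L[5]='$', prepend. Next row=LF[5]=0
  step 2: row=0, L[0]='e', prepend. Next row=LF[0]=1
  step 3: row=1, L[1]='l', prepend. Next row=LF[1]=2
  step 4: row=2, L[2]='t', prepend. Next row=LF[2]=4
  step 5: row=4, L[4]='r', prepend. Next row=LF[4]=3
  step 6: row=3, L[3]='u', prepend. Next row=LF[3]=6
  step 7: row=6, L[6]='t', prepend. Next row=LF[6]=5
Reversed output: turtle$

Answer: turtle$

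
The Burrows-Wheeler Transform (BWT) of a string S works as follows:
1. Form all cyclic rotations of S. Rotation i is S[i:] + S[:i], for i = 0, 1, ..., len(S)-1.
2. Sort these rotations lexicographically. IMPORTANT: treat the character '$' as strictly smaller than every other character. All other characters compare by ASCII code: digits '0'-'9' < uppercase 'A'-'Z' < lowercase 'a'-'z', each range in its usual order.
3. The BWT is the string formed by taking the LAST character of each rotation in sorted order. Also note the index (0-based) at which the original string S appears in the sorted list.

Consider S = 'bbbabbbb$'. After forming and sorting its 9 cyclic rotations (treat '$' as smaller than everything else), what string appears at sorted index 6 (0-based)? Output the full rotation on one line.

Answer: bbb$bbbab

Derivation:
All 9 rotations (rotation i = S[i:]+S[:i]):
  rot[0] = bbbabbbb$
  rot[1] = bbabbbb$b
  rot[2] = babbbb$bb
  rot[3] = abbbb$bbb
  rot[4] = bbbb$bbba
  rot[5] = bbb$bbbab
  rot[6] = bb$bbbabb
  rot[7] = b$bbbabbb
  rot[8] = $bbbabbbb
Sorted (with $ < everything):
  sorted[0] = $bbbabbbb
  sorted[1] = abbbb$bbb
  sorted[2] = b$bbbabbb
  sorted[3] = babbbb$bb
  sorted[4] = bb$bbbabb
  sorted[5] = bbabbbb$b
  sorted[6] = bbb$bbbab
  sorted[7] = bbbabbbb$
  sorted[8] = bbbb$bbba
sorted[6] = bbb$bbbab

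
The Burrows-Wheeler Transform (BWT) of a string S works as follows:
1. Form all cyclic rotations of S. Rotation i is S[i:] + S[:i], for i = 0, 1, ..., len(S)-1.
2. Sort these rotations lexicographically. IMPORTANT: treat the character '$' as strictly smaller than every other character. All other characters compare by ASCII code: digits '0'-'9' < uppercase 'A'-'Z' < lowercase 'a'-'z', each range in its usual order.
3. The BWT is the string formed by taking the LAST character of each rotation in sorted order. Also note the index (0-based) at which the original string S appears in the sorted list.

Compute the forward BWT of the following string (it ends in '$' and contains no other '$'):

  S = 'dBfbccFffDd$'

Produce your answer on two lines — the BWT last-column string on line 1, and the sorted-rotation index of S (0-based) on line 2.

All 12 rotations (rotation i = S[i:]+S[:i]):
  rot[0] = dBfbccFffDd$
  rot[1] = BfbccFffDd$d
  rot[2] = fbccFffDd$dB
  rot[3] = bccFffDd$dBf
  rot[4] = ccFffDd$dBfb
  rot[5] = cFffDd$dBfbc
  rot[6] = FffDd$dBfbcc
  rot[7] = ffDd$dBfbccF
  rot[8] = fDd$dBfbccFf
  rot[9] = Dd$dBfbccFff
  rot[10] = d$dBfbccFffD
  rot[11] = $dBfbccFffDd
Sorted (with $ < everything):
  sorted[0] = $dBfbccFffDd  (last char: 'd')
  sorted[1] = BfbccFffDd$d  (last char: 'd')
  sorted[2] = Dd$dBfbccFff  (last char: 'f')
  sorted[3] = FffDd$dBfbcc  (last char: 'c')
  sorted[4] = bccFffDd$dBf  (last char: 'f')
  sorted[5] = cFffDd$dBfbc  (last char: 'c')
  sorted[6] = ccFffDd$dBfb  (last char: 'b')
  sorted[7] = d$dBfbccFffD  (last char: 'D')
  sorted[8] = dBfbccFffDd$  (last char: '$')
  sorted[9] = fDd$dBfbccFf  (last char: 'f')
  sorted[10] = fbccFffDd$dB  (last char: 'B')
  sorted[11] = ffDd$dBfbccF  (last char: 'F')
Last column: ddfcfcbD$fBF
Original string S is at sorted index 8

Answer: ddfcfcbD$fBF
8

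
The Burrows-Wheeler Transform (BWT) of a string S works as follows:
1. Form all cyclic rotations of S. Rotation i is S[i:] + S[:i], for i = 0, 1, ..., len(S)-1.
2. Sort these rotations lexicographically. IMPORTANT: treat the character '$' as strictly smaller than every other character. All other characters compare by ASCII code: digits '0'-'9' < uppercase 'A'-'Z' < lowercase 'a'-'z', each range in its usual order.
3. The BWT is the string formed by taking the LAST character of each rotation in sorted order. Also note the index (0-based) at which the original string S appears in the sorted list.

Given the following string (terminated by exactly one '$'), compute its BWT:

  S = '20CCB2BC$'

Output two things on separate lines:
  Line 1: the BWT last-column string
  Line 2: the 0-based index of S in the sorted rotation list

All 9 rotations (rotation i = S[i:]+S[:i]):
  rot[0] = 20CCB2BC$
  rot[1] = 0CCB2BC$2
  rot[2] = CCB2BC$20
  rot[3] = CB2BC$20C
  rot[4] = B2BC$20CC
  rot[5] = 2BC$20CCB
  rot[6] = BC$20CCB2
  rot[7] = C$20CCB2B
  rot[8] = $20CCB2BC
Sorted (with $ < everything):
  sorted[0] = $20CCB2BC  (last char: 'C')
  sorted[1] = 0CCB2BC$2  (last char: '2')
  sorted[2] = 20CCB2BC$  (last char: '$')
  sorted[3] = 2BC$20CCB  (last char: 'B')
  sorted[4] = B2BC$20CC  (last char: 'C')
  sorted[5] = BC$20CCB2  (last char: '2')
  sorted[6] = C$20CCB2B  (last char: 'B')
  sorted[7] = CB2BC$20C  (last char: 'C')
  sorted[8] = CCB2BC$20  (last char: '0')
Last column: C2$BC2BC0
Original string S is at sorted index 2

Answer: C2$BC2BC0
2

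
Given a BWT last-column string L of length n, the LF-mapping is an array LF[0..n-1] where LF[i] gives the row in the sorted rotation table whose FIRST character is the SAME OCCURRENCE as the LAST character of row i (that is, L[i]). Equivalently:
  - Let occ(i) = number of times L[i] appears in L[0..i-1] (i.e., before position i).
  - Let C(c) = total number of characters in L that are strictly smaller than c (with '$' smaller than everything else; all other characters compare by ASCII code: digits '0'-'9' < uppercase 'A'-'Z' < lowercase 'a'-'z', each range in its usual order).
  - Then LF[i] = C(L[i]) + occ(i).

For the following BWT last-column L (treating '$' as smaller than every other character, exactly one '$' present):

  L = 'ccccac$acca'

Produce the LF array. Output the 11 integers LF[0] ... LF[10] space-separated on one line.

Answer: 4 5 6 7 1 8 0 2 9 10 3

Derivation:
Char counts: '$':1, 'a':3, 'c':7
C (first-col start): C('$')=0, C('a')=1, C('c')=4
L[0]='c': occ=0, LF[0]=C('c')+0=4+0=4
L[1]='c': occ=1, LF[1]=C('c')+1=4+1=5
L[2]='c': occ=2, LF[2]=C('c')+2=4+2=6
L[3]='c': occ=3, LF[3]=C('c')+3=4+3=7
L[4]='a': occ=0, LF[4]=C('a')+0=1+0=1
L[5]='c': occ=4, LF[5]=C('c')+4=4+4=8
L[6]='$': occ=0, LF[6]=C('$')+0=0+0=0
L[7]='a': occ=1, LF[7]=C('a')+1=1+1=2
L[8]='c': occ=5, LF[8]=C('c')+5=4+5=9
L[9]='c': occ=6, LF[9]=C('c')+6=4+6=10
L[10]='a': occ=2, LF[10]=C('a')+2=1+2=3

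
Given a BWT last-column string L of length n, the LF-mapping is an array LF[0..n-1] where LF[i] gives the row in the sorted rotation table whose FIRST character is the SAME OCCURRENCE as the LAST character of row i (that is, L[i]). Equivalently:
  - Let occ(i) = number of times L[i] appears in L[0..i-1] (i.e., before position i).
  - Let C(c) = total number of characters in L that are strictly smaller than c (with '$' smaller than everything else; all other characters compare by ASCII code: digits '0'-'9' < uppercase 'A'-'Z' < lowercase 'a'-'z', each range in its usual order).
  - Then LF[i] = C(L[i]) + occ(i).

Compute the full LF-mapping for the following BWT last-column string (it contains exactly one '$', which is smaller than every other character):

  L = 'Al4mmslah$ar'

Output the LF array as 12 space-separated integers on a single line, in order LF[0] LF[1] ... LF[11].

Char counts: '$':1, '4':1, 'A':1, 'a':2, 'h':1, 'l':2, 'm':2, 'r':1, 's':1
C (first-col start): C('$')=0, C('4')=1, C('A')=2, C('a')=3, C('h')=5, C('l')=6, C('m')=8, C('r')=10, C('s')=11
L[0]='A': occ=0, LF[0]=C('A')+0=2+0=2
L[1]='l': occ=0, LF[1]=C('l')+0=6+0=6
L[2]='4': occ=0, LF[2]=C('4')+0=1+0=1
L[3]='m': occ=0, LF[3]=C('m')+0=8+0=8
L[4]='m': occ=1, LF[4]=C('m')+1=8+1=9
L[5]='s': occ=0, LF[5]=C('s')+0=11+0=11
L[6]='l': occ=1, LF[6]=C('l')+1=6+1=7
L[7]='a': occ=0, LF[7]=C('a')+0=3+0=3
L[8]='h': occ=0, LF[8]=C('h')+0=5+0=5
L[9]='$': occ=0, LF[9]=C('$')+0=0+0=0
L[10]='a': occ=1, LF[10]=C('a')+1=3+1=4
L[11]='r': occ=0, LF[11]=C('r')+0=10+0=10

Answer: 2 6 1 8 9 11 7 3 5 0 4 10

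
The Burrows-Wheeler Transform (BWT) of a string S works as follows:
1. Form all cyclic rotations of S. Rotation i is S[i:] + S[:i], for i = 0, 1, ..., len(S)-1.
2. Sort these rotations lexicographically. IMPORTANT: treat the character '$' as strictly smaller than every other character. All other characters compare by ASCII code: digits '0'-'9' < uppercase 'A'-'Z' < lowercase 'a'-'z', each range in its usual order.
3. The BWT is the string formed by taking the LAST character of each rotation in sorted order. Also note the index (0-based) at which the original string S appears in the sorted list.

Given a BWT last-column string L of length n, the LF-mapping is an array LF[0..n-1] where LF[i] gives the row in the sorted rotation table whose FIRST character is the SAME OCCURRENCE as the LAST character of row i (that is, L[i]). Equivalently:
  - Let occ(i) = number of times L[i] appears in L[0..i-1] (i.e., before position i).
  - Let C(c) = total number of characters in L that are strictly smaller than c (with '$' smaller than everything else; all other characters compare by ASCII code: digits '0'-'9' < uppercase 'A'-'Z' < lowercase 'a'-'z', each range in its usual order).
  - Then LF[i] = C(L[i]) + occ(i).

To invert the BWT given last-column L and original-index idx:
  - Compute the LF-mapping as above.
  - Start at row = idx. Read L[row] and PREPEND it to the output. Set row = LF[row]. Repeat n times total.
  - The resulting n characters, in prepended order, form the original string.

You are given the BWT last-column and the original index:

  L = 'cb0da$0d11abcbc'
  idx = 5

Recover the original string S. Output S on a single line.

Answer: a1bd1bccdb00ac$

Derivation:
LF mapping: 10 7 1 13 5 0 2 14 3 4 6 8 11 9 12
Walk LF starting at row 5, prepending L[row]:
  step 1: row=5, L[5]='$', prepend. Next row=LF[5]=0
  step 2: row=0, L[0]='c', prepend. Next row=LF[0]=10
  step 3: row=10, L[10]='a', prepend. Next row=LF[10]=6
  step 4: row=6, L[6]='0', prepend. Next row=LF[6]=2
  step 5: row=2, L[2]='0', prepend. Next row=LF[2]=1
  step 6: row=1, L[1]='b', prepend. Next row=LF[1]=7
  step 7: row=7, L[7]='d', prepend. Next row=LF[7]=14
  step 8: row=14, L[14]='c', prepend. Next row=LF[14]=12
  step 9: row=12, L[12]='c', prepend. Next row=LF[12]=11
  step 10: row=11, L[11]='b', prepend. Next row=LF[11]=8
  step 11: row=8, L[8]='1', prepend. Next row=LF[8]=3
  step 12: row=3, L[3]='d', prepend. Next row=LF[3]=13
  step 13: row=13, L[13]='b', prepend. Next row=LF[13]=9
  step 14: row=9, L[9]='1', prepend. Next row=LF[9]=4
  step 15: row=4, L[4]='a', prepend. Next row=LF[4]=5
Reversed output: a1bd1bccdb00ac$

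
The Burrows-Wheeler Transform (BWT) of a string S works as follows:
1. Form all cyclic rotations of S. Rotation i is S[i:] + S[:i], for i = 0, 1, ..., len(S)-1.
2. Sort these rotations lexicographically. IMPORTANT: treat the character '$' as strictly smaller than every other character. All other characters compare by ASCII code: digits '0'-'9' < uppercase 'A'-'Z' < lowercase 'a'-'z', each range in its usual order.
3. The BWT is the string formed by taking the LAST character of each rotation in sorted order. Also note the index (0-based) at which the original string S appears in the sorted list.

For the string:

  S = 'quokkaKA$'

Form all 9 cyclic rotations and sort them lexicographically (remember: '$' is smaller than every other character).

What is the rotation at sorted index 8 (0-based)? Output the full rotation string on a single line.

All 9 rotations (rotation i = S[i:]+S[:i]):
  rot[0] = quokkaKA$
  rot[1] = uokkaKA$q
  rot[2] = okkaKA$qu
  rot[3] = kkaKA$quo
  rot[4] = kaKA$quok
  rot[5] = aKA$quokk
  rot[6] = KA$quokka
  rot[7] = A$quokkaK
  rot[8] = $quokkaKA
Sorted (with $ < everything):
  sorted[0] = $quokkaKA
  sorted[1] = A$quokkaK
  sorted[2] = KA$quokka
  sorted[3] = aKA$quokk
  sorted[4] = kaKA$quok
  sorted[5] = kkaKA$quo
  sorted[6] = okkaKA$qu
  sorted[7] = quokkaKA$
  sorted[8] = uokkaKA$q
sorted[8] = uokkaKA$q

Answer: uokkaKA$q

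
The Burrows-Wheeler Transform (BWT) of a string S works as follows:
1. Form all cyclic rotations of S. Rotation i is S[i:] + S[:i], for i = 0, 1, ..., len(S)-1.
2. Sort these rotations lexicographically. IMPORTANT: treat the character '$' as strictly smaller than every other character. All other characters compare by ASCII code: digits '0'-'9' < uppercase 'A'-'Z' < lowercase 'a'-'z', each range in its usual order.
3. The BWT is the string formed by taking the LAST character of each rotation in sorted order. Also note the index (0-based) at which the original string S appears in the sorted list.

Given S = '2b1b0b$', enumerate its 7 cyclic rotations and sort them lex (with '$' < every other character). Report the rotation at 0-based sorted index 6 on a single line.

Answer: b1b0b$2

Derivation:
All 7 rotations (rotation i = S[i:]+S[:i]):
  rot[0] = 2b1b0b$
  rot[1] = b1b0b$2
  rot[2] = 1b0b$2b
  rot[3] = b0b$2b1
  rot[4] = 0b$2b1b
  rot[5] = b$2b1b0
  rot[6] = $2b1b0b
Sorted (with $ < everything):
  sorted[0] = $2b1b0b
  sorted[1] = 0b$2b1b
  sorted[2] = 1b0b$2b
  sorted[3] = 2b1b0b$
  sorted[4] = b$2b1b0
  sorted[5] = b0b$2b1
  sorted[6] = b1b0b$2
sorted[6] = b1b0b$2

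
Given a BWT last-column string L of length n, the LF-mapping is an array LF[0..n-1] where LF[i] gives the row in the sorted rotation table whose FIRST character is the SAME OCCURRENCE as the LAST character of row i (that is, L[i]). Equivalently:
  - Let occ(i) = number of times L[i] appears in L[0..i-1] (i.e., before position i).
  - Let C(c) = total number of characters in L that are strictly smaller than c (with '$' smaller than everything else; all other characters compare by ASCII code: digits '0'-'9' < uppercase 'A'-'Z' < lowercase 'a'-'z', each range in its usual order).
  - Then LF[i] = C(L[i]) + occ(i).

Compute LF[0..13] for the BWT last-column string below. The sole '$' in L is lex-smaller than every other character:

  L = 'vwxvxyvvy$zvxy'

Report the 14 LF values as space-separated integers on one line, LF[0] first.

Answer: 1 6 7 2 8 10 3 4 11 0 13 5 9 12

Derivation:
Char counts: '$':1, 'v':5, 'w':1, 'x':3, 'y':3, 'z':1
C (first-col start): C('$')=0, C('v')=1, C('w')=6, C('x')=7, C('y')=10, C('z')=13
L[0]='v': occ=0, LF[0]=C('v')+0=1+0=1
L[1]='w': occ=0, LF[1]=C('w')+0=6+0=6
L[2]='x': occ=0, LF[2]=C('x')+0=7+0=7
L[3]='v': occ=1, LF[3]=C('v')+1=1+1=2
L[4]='x': occ=1, LF[4]=C('x')+1=7+1=8
L[5]='y': occ=0, LF[5]=C('y')+0=10+0=10
L[6]='v': occ=2, LF[6]=C('v')+2=1+2=3
L[7]='v': occ=3, LF[7]=C('v')+3=1+3=4
L[8]='y': occ=1, LF[8]=C('y')+1=10+1=11
L[9]='$': occ=0, LF[9]=C('$')+0=0+0=0
L[10]='z': occ=0, LF[10]=C('z')+0=13+0=13
L[11]='v': occ=4, LF[11]=C('v')+4=1+4=5
L[12]='x': occ=2, LF[12]=C('x')+2=7+2=9
L[13]='y': occ=2, LF[13]=C('y')+2=10+2=12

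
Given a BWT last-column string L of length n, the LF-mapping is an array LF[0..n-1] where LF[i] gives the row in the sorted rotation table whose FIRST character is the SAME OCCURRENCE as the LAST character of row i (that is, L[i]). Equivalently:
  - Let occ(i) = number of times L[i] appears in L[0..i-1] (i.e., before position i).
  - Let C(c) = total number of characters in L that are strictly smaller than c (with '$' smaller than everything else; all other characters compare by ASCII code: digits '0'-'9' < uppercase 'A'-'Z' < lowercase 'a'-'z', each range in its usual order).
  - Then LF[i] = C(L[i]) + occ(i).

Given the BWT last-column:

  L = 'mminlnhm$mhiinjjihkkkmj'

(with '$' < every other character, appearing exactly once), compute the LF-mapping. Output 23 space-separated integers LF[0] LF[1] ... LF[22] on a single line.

Char counts: '$':1, 'h':3, 'i':4, 'j':3, 'k':3, 'l':1, 'm':5, 'n':3
C (first-col start): C('$')=0, C('h')=1, C('i')=4, C('j')=8, C('k')=11, C('l')=14, C('m')=15, C('n')=20
L[0]='m': occ=0, LF[0]=C('m')+0=15+0=15
L[1]='m': occ=1, LF[1]=C('m')+1=15+1=16
L[2]='i': occ=0, LF[2]=C('i')+0=4+0=4
L[3]='n': occ=0, LF[3]=C('n')+0=20+0=20
L[4]='l': occ=0, LF[4]=C('l')+0=14+0=14
L[5]='n': occ=1, LF[5]=C('n')+1=20+1=21
L[6]='h': occ=0, LF[6]=C('h')+0=1+0=1
L[7]='m': occ=2, LF[7]=C('m')+2=15+2=17
L[8]='$': occ=0, LF[8]=C('$')+0=0+0=0
L[9]='m': occ=3, LF[9]=C('m')+3=15+3=18
L[10]='h': occ=1, LF[10]=C('h')+1=1+1=2
L[11]='i': occ=1, LF[11]=C('i')+1=4+1=5
L[12]='i': occ=2, LF[12]=C('i')+2=4+2=6
L[13]='n': occ=2, LF[13]=C('n')+2=20+2=22
L[14]='j': occ=0, LF[14]=C('j')+0=8+0=8
L[15]='j': occ=1, LF[15]=C('j')+1=8+1=9
L[16]='i': occ=3, LF[16]=C('i')+3=4+3=7
L[17]='h': occ=2, LF[17]=C('h')+2=1+2=3
L[18]='k': occ=0, LF[18]=C('k')+0=11+0=11
L[19]='k': occ=1, LF[19]=C('k')+1=11+1=12
L[20]='k': occ=2, LF[20]=C('k')+2=11+2=13
L[21]='m': occ=4, LF[21]=C('m')+4=15+4=19
L[22]='j': occ=2, LF[22]=C('j')+2=8+2=10

Answer: 15 16 4 20 14 21 1 17 0 18 2 5 6 22 8 9 7 3 11 12 13 19 10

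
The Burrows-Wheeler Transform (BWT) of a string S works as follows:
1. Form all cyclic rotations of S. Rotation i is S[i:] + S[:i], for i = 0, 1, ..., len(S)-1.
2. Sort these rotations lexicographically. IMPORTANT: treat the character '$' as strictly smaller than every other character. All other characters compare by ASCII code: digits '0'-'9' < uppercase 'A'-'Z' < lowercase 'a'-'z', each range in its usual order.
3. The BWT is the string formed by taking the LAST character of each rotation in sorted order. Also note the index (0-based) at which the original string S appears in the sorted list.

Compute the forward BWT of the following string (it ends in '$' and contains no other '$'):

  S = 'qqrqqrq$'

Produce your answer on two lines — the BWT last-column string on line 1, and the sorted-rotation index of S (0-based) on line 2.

Answer: qrr$qqqq
3

Derivation:
All 8 rotations (rotation i = S[i:]+S[:i]):
  rot[0] = qqrqqrq$
  rot[1] = qrqqrq$q
  rot[2] = rqqrq$qq
  rot[3] = qqrq$qqr
  rot[4] = qrq$qqrq
  rot[5] = rq$qqrqq
  rot[6] = q$qqrqqr
  rot[7] = $qqrqqrq
Sorted (with $ < everything):
  sorted[0] = $qqrqqrq  (last char: 'q')
  sorted[1] = q$qqrqqr  (last char: 'r')
  sorted[2] = qqrq$qqr  (last char: 'r')
  sorted[3] = qqrqqrq$  (last char: '$')
  sorted[4] = qrq$qqrq  (last char: 'q')
  sorted[5] = qrqqrq$q  (last char: 'q')
  sorted[6] = rq$qqrqq  (last char: 'q')
  sorted[7] = rqqrq$qq  (last char: 'q')
Last column: qrr$qqqq
Original string S is at sorted index 3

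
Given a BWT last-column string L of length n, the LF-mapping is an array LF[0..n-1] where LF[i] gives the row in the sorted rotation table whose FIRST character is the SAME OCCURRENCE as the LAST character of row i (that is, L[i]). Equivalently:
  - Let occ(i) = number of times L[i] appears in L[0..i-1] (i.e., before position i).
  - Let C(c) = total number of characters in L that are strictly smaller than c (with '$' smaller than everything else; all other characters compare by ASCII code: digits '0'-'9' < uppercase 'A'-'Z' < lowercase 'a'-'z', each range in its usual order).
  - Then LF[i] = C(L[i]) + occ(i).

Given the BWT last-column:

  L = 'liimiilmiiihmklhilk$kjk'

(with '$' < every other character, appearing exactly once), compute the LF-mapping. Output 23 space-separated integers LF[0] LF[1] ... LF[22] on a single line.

Char counts: '$':1, 'h':2, 'i':8, 'j':1, 'k':4, 'l':4, 'm':3
C (first-col start): C('$')=0, C('h')=1, C('i')=3, C('j')=11, C('k')=12, C('l')=16, C('m')=20
L[0]='l': occ=0, LF[0]=C('l')+0=16+0=16
L[1]='i': occ=0, LF[1]=C('i')+0=3+0=3
L[2]='i': occ=1, LF[2]=C('i')+1=3+1=4
L[3]='m': occ=0, LF[3]=C('m')+0=20+0=20
L[4]='i': occ=2, LF[4]=C('i')+2=3+2=5
L[5]='i': occ=3, LF[5]=C('i')+3=3+3=6
L[6]='l': occ=1, LF[6]=C('l')+1=16+1=17
L[7]='m': occ=1, LF[7]=C('m')+1=20+1=21
L[8]='i': occ=4, LF[8]=C('i')+4=3+4=7
L[9]='i': occ=5, LF[9]=C('i')+5=3+5=8
L[10]='i': occ=6, LF[10]=C('i')+6=3+6=9
L[11]='h': occ=0, LF[11]=C('h')+0=1+0=1
L[12]='m': occ=2, LF[12]=C('m')+2=20+2=22
L[13]='k': occ=0, LF[13]=C('k')+0=12+0=12
L[14]='l': occ=2, LF[14]=C('l')+2=16+2=18
L[15]='h': occ=1, LF[15]=C('h')+1=1+1=2
L[16]='i': occ=7, LF[16]=C('i')+7=3+7=10
L[17]='l': occ=3, LF[17]=C('l')+3=16+3=19
L[18]='k': occ=1, LF[18]=C('k')+1=12+1=13
L[19]='$': occ=0, LF[19]=C('$')+0=0+0=0
L[20]='k': occ=2, LF[20]=C('k')+2=12+2=14
L[21]='j': occ=0, LF[21]=C('j')+0=11+0=11
L[22]='k': occ=3, LF[22]=C('k')+3=12+3=15

Answer: 16 3 4 20 5 6 17 21 7 8 9 1 22 12 18 2 10 19 13 0 14 11 15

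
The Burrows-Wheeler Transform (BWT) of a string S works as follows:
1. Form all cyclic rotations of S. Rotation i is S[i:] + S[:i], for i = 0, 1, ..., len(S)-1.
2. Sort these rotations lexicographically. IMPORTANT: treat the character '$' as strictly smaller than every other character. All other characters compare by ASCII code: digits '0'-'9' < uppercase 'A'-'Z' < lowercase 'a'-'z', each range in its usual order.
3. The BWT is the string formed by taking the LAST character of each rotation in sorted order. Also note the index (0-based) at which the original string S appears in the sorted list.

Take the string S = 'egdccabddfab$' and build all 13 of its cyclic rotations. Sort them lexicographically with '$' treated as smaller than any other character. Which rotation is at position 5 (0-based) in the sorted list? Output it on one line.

Answer: cabddfab$egdc

Derivation:
All 13 rotations (rotation i = S[i:]+S[:i]):
  rot[0] = egdccabddfab$
  rot[1] = gdccabddfab$e
  rot[2] = dccabddfab$eg
  rot[3] = ccabddfab$egd
  rot[4] = cabddfab$egdc
  rot[5] = abddfab$egdcc
  rot[6] = bddfab$egdcca
  rot[7] = ddfab$egdccab
  rot[8] = dfab$egdccabd
  rot[9] = fab$egdccabdd
  rot[10] = ab$egdccabddf
  rot[11] = b$egdccabddfa
  rot[12] = $egdccabddfab
Sorted (with $ < everything):
  sorted[0] = $egdccabddfab
  sorted[1] = ab$egdccabddf
  sorted[2] = abddfab$egdcc
  sorted[3] = b$egdccabddfa
  sorted[4] = bddfab$egdcca
  sorted[5] = cabddfab$egdc
  sorted[6] = ccabddfab$egd
  sorted[7] = dccabddfab$eg
  sorted[8] = ddfab$egdccab
  sorted[9] = dfab$egdccabd
  sorted[10] = egdccabddfab$
  sorted[11] = fab$egdccabdd
  sorted[12] = gdccabddfab$e
sorted[5] = cabddfab$egdc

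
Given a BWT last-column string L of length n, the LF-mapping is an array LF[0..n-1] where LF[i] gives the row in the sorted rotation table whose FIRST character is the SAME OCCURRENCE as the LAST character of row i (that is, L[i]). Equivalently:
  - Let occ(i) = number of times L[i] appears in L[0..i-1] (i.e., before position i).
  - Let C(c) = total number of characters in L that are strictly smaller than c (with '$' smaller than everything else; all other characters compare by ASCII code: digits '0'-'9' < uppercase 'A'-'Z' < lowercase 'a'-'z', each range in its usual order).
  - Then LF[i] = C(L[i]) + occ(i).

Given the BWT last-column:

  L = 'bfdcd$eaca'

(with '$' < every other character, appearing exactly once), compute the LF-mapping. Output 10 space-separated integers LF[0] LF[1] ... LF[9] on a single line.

Char counts: '$':1, 'a':2, 'b':1, 'c':2, 'd':2, 'e':1, 'f':1
C (first-col start): C('$')=0, C('a')=1, C('b')=3, C('c')=4, C('d')=6, C('e')=8, C('f')=9
L[0]='b': occ=0, LF[0]=C('b')+0=3+0=3
L[1]='f': occ=0, LF[1]=C('f')+0=9+0=9
L[2]='d': occ=0, LF[2]=C('d')+0=6+0=6
L[3]='c': occ=0, LF[3]=C('c')+0=4+0=4
L[4]='d': occ=1, LF[4]=C('d')+1=6+1=7
L[5]='$': occ=0, LF[5]=C('$')+0=0+0=0
L[6]='e': occ=0, LF[6]=C('e')+0=8+0=8
L[7]='a': occ=0, LF[7]=C('a')+0=1+0=1
L[8]='c': occ=1, LF[8]=C('c')+1=4+1=5
L[9]='a': occ=1, LF[9]=C('a')+1=1+1=2

Answer: 3 9 6 4 7 0 8 1 5 2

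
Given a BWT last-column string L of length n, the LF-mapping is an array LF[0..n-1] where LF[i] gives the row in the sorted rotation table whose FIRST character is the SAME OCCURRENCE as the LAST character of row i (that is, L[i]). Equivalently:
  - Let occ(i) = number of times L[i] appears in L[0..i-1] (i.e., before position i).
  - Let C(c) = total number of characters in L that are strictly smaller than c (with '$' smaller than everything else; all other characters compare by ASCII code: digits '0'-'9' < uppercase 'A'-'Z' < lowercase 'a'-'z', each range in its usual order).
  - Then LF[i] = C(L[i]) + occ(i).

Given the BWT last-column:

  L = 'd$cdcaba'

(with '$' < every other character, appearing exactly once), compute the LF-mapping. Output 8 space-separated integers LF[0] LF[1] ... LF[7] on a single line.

Answer: 6 0 4 7 5 1 3 2

Derivation:
Char counts: '$':1, 'a':2, 'b':1, 'c':2, 'd':2
C (first-col start): C('$')=0, C('a')=1, C('b')=3, C('c')=4, C('d')=6
L[0]='d': occ=0, LF[0]=C('d')+0=6+0=6
L[1]='$': occ=0, LF[1]=C('$')+0=0+0=0
L[2]='c': occ=0, LF[2]=C('c')+0=4+0=4
L[3]='d': occ=1, LF[3]=C('d')+1=6+1=7
L[4]='c': occ=1, LF[4]=C('c')+1=4+1=5
L[5]='a': occ=0, LF[5]=C('a')+0=1+0=1
L[6]='b': occ=0, LF[6]=C('b')+0=3+0=3
L[7]='a': occ=1, LF[7]=C('a')+1=1+1=2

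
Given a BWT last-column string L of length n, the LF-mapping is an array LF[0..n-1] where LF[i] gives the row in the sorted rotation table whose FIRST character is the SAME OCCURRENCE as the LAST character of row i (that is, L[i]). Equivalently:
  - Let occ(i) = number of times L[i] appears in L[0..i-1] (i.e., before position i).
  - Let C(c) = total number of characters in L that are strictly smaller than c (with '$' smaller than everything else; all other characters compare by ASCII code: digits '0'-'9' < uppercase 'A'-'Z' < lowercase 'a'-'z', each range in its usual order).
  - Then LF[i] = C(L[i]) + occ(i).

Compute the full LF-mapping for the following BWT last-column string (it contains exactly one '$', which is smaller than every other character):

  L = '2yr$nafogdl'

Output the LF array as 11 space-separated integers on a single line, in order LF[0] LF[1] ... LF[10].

Char counts: '$':1, '2':1, 'a':1, 'd':1, 'f':1, 'g':1, 'l':1, 'n':1, 'o':1, 'r':1, 'y':1
C (first-col start): C('$')=0, C('2')=1, C('a')=2, C('d')=3, C('f')=4, C('g')=5, C('l')=6, C('n')=7, C('o')=8, C('r')=9, C('y')=10
L[0]='2': occ=0, LF[0]=C('2')+0=1+0=1
L[1]='y': occ=0, LF[1]=C('y')+0=10+0=10
L[2]='r': occ=0, LF[2]=C('r')+0=9+0=9
L[3]='$': occ=0, LF[3]=C('$')+0=0+0=0
L[4]='n': occ=0, LF[4]=C('n')+0=7+0=7
L[5]='a': occ=0, LF[5]=C('a')+0=2+0=2
L[6]='f': occ=0, LF[6]=C('f')+0=4+0=4
L[7]='o': occ=0, LF[7]=C('o')+0=8+0=8
L[8]='g': occ=0, LF[8]=C('g')+0=5+0=5
L[9]='d': occ=0, LF[9]=C('d')+0=3+0=3
L[10]='l': occ=0, LF[10]=C('l')+0=6+0=6

Answer: 1 10 9 0 7 2 4 8 5 3 6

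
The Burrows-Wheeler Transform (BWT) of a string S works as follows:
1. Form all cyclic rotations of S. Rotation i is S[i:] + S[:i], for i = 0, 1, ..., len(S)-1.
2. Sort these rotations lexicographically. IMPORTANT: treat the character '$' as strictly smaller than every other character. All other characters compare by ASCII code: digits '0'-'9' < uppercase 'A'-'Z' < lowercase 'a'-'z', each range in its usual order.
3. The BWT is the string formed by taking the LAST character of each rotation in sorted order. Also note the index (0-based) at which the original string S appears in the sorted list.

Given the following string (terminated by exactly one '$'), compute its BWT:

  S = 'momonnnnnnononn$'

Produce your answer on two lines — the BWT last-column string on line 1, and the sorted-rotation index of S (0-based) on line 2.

All 16 rotations (rotation i = S[i:]+S[:i]):
  rot[0] = momonnnnnnononn$
  rot[1] = omonnnnnnononn$m
  rot[2] = monnnnnnononn$mo
  rot[3] = onnnnnnononn$mom
  rot[4] = nnnnnnononn$momo
  rot[5] = nnnnnononn$momon
  rot[6] = nnnnononn$momonn
  rot[7] = nnnononn$momonnn
  rot[8] = nnononn$momonnnn
  rot[9] = nononn$momonnnnn
  rot[10] = ononn$momonnnnnn
  rot[11] = nonn$momonnnnnno
  rot[12] = onn$momonnnnnnon
  rot[13] = nn$momonnnnnnono
  rot[14] = n$momonnnnnnonon
  rot[15] = $momonnnnnnononn
Sorted (with $ < everything):
  sorted[0] = $momonnnnnnononn  (last char: 'n')
  sorted[1] = momonnnnnnononn$  (last char: '$')
  sorted[2] = monnnnnnononn$mo  (last char: 'o')
  sorted[3] = n$momonnnnnnonon  (last char: 'n')
  sorted[4] = nn$momonnnnnnono  (last char: 'o')
  sorted[5] = nnnnnnononn$momo  (last char: 'o')
  sorted[6] = nnnnnononn$momon  (last char: 'n')
  sorted[7] = nnnnononn$momonn  (last char: 'n')
  sorted[8] = nnnononn$momonnn  (last char: 'n')
  sorted[9] = nnononn$momonnnn  (last char: 'n')
  sorted[10] = nonn$momonnnnnno  (last char: 'o')
  sorted[11] = nononn$momonnnnn  (last char: 'n')
  sorted[12] = omonnnnnnononn$m  (last char: 'm')
  sorted[13] = onn$momonnnnnnon  (last char: 'n')
  sorted[14] = onnnnnnononn$mom  (last char: 'm')
  sorted[15] = ononn$momonnnnnn  (last char: 'n')
Last column: n$onoonnnnonmnmn
Original string S is at sorted index 1

Answer: n$onoonnnnonmnmn
1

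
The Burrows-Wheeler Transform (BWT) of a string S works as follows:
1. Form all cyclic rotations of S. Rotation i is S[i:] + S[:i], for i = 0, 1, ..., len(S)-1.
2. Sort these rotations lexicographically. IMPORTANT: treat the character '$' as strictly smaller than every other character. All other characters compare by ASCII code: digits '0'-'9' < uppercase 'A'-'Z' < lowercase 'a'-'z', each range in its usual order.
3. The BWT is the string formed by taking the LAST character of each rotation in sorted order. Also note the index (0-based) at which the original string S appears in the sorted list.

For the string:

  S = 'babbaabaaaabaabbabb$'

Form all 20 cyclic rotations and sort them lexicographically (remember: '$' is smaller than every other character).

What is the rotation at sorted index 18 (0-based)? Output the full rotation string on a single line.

Answer: bbaabaaaabaabbabb$ba

Derivation:
All 20 rotations (rotation i = S[i:]+S[:i]):
  rot[0] = babbaabaaaabaabbabb$
  rot[1] = abbaabaaaabaabbabb$b
  rot[2] = bbaabaaaabaabbabb$ba
  rot[3] = baabaaaabaabbabb$bab
  rot[4] = aabaaaabaabbabb$babb
  rot[5] = abaaaabaabbabb$babba
  rot[6] = baaaabaabbabb$babbaa
  rot[7] = aaaabaabbabb$babbaab
  rot[8] = aaabaabbabb$babbaaba
  rot[9] = aabaabbabb$babbaabaa
  rot[10] = abaabbabb$babbaabaaa
  rot[11] = baabbabb$babbaabaaaa
  rot[12] = aabbabb$babbaabaaaab
  rot[13] = abbabb$babbaabaaaaba
  rot[14] = bbabb$babbaabaaaabaa
  rot[15] = babb$babbaabaaaabaab
  rot[16] = abb$babbaabaaaabaabb
  rot[17] = bb$babbaabaaaabaabba
  rot[18] = b$babbaabaaaabaabbab
  rot[19] = $babbaabaaaabaabbabb
Sorted (with $ < everything):
  sorted[0] = $babbaabaaaabaabbabb
  sorted[1] = aaaabaabbabb$babbaab
  sorted[2] = aaabaabbabb$babbaaba
  sorted[3] = aabaaaabaabbabb$babb
  sorted[4] = aabaabbabb$babbaabaa
  sorted[5] = aabbabb$babbaabaaaab
  sorted[6] = abaaaabaabbabb$babba
  sorted[7] = abaabbabb$babbaabaaa
  sorted[8] = abb$babbaabaaaabaabb
  sorted[9] = abbaabaaaabaabbabb$b
  sorted[10] = abbabb$babbaabaaaaba
  sorted[11] = b$babbaabaaaabaabbab
  sorted[12] = baaaabaabbabb$babbaa
  sorted[13] = baabaaaabaabbabb$bab
  sorted[14] = baabbabb$babbaabaaaa
  sorted[15] = babb$babbaabaaaabaab
  sorted[16] = babbaabaaaabaabbabb$
  sorted[17] = bb$babbaabaaaabaabba
  sorted[18] = bbaabaaaabaabbabb$ba
  sorted[19] = bbabb$babbaabaaaabaa
sorted[18] = bbaabaaaabaabbabb$ba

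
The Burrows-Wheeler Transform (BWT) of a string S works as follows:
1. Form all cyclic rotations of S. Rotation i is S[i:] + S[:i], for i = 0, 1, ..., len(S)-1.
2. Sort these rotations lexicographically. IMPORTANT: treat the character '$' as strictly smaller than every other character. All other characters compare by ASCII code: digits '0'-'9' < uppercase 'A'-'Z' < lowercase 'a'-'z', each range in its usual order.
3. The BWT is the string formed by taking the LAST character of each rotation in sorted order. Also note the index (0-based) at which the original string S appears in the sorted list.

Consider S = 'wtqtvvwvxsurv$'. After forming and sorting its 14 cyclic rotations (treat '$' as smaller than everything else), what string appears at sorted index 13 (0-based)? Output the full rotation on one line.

All 14 rotations (rotation i = S[i:]+S[:i]):
  rot[0] = wtqtvvwvxsurv$
  rot[1] = tqtvvwvxsurv$w
  rot[2] = qtvvwvxsurv$wt
  rot[3] = tvvwvxsurv$wtq
  rot[4] = vvwvxsurv$wtqt
  rot[5] = vwvxsurv$wtqtv
  rot[6] = wvxsurv$wtqtvv
  rot[7] = vxsurv$wtqtvvw
  rot[8] = xsurv$wtqtvvwv
  rot[9] = surv$wtqtvvwvx
  rot[10] = urv$wtqtvvwvxs
  rot[11] = rv$wtqtvvwvxsu
  rot[12] = v$wtqtvvwvxsur
  rot[13] = $wtqtvvwvxsurv
Sorted (with $ < everything):
  sorted[0] = $wtqtvvwvxsurv
  sorted[1] = qtvvwvxsurv$wt
  sorted[2] = rv$wtqtvvwvxsu
  sorted[3] = surv$wtqtvvwvx
  sorted[4] = tqtvvwvxsurv$w
  sorted[5] = tvvwvxsurv$wtq
  sorted[6] = urv$wtqtvvwvxs
  sorted[7] = v$wtqtvvwvxsur
  sorted[8] = vvwvxsurv$wtqt
  sorted[9] = vwvxsurv$wtqtv
  sorted[10] = vxsurv$wtqtvvw
  sorted[11] = wtqtvvwvxsurv$
  sorted[12] = wvxsurv$wtqtvv
  sorted[13] = xsurv$wtqtvvwv
sorted[13] = xsurv$wtqtvvwv

Answer: xsurv$wtqtvvwv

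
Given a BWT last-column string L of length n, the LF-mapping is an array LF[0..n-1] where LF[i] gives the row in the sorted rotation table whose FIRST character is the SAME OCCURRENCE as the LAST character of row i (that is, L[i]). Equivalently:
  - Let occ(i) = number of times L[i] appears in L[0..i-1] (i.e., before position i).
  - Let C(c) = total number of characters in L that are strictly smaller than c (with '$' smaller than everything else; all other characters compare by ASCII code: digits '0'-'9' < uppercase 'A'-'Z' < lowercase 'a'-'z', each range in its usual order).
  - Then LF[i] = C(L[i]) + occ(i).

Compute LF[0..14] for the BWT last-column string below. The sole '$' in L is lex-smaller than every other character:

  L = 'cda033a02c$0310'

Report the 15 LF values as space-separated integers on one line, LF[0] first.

Char counts: '$':1, '0':4, '1':1, '2':1, '3':3, 'a':2, 'c':2, 'd':1
C (first-col start): C('$')=0, C('0')=1, C('1')=5, C('2')=6, C('3')=7, C('a')=10, C('c')=12, C('d')=14
L[0]='c': occ=0, LF[0]=C('c')+0=12+0=12
L[1]='d': occ=0, LF[1]=C('d')+0=14+0=14
L[2]='a': occ=0, LF[2]=C('a')+0=10+0=10
L[3]='0': occ=0, LF[3]=C('0')+0=1+0=1
L[4]='3': occ=0, LF[4]=C('3')+0=7+0=7
L[5]='3': occ=1, LF[5]=C('3')+1=7+1=8
L[6]='a': occ=1, LF[6]=C('a')+1=10+1=11
L[7]='0': occ=1, LF[7]=C('0')+1=1+1=2
L[8]='2': occ=0, LF[8]=C('2')+0=6+0=6
L[9]='c': occ=1, LF[9]=C('c')+1=12+1=13
L[10]='$': occ=0, LF[10]=C('$')+0=0+0=0
L[11]='0': occ=2, LF[11]=C('0')+2=1+2=3
L[12]='3': occ=2, LF[12]=C('3')+2=7+2=9
L[13]='1': occ=0, LF[13]=C('1')+0=5+0=5
L[14]='0': occ=3, LF[14]=C('0')+3=1+3=4

Answer: 12 14 10 1 7 8 11 2 6 13 0 3 9 5 4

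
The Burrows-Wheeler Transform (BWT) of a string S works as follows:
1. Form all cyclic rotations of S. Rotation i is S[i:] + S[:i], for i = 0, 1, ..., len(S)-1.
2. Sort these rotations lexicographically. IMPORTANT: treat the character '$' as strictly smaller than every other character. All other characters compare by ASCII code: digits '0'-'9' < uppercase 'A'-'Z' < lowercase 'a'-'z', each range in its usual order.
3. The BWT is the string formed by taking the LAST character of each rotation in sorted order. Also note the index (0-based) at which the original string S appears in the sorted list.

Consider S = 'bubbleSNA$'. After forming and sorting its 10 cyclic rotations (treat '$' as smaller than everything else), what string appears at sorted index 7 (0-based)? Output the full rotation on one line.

Answer: eSNA$bubbl

Derivation:
All 10 rotations (rotation i = S[i:]+S[:i]):
  rot[0] = bubbleSNA$
  rot[1] = ubbleSNA$b
  rot[2] = bbleSNA$bu
  rot[3] = bleSNA$bub
  rot[4] = leSNA$bubb
  rot[5] = eSNA$bubbl
  rot[6] = SNA$bubble
  rot[7] = NA$bubbleS
  rot[8] = A$bubbleSN
  rot[9] = $bubbleSNA
Sorted (with $ < everything):
  sorted[0] = $bubbleSNA
  sorted[1] = A$bubbleSN
  sorted[2] = NA$bubbleS
  sorted[3] = SNA$bubble
  sorted[4] = bbleSNA$bu
  sorted[5] = bleSNA$bub
  sorted[6] = bubbleSNA$
  sorted[7] = eSNA$bubbl
  sorted[8] = leSNA$bubb
  sorted[9] = ubbleSNA$b
sorted[7] = eSNA$bubbl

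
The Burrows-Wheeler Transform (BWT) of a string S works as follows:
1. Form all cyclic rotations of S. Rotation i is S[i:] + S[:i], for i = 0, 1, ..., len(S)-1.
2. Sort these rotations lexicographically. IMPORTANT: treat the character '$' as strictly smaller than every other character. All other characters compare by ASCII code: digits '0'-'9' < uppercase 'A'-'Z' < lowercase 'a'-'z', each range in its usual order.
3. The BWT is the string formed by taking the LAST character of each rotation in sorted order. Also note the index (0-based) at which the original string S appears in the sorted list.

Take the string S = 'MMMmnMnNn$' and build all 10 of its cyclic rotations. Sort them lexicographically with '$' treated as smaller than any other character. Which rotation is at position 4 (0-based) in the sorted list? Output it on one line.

All 10 rotations (rotation i = S[i:]+S[:i]):
  rot[0] = MMMmnMnNn$
  rot[1] = MMmnMnNn$M
  rot[2] = MmnMnNn$MM
  rot[3] = mnMnNn$MMM
  rot[4] = nMnNn$MMMm
  rot[5] = MnNn$MMMmn
  rot[6] = nNn$MMMmnM
  rot[7] = Nn$MMMmnMn
  rot[8] = n$MMMmnMnN
  rot[9] = $MMMmnMnNn
Sorted (with $ < everything):
  sorted[0] = $MMMmnMnNn
  sorted[1] = MMMmnMnNn$
  sorted[2] = MMmnMnNn$M
  sorted[3] = MmnMnNn$MM
  sorted[4] = MnNn$MMMmn
  sorted[5] = Nn$MMMmnMn
  sorted[6] = mnMnNn$MMM
  sorted[7] = n$MMMmnMnN
  sorted[8] = nMnNn$MMMm
  sorted[9] = nNn$MMMmnM
sorted[4] = MnNn$MMMmn

Answer: MnNn$MMMmn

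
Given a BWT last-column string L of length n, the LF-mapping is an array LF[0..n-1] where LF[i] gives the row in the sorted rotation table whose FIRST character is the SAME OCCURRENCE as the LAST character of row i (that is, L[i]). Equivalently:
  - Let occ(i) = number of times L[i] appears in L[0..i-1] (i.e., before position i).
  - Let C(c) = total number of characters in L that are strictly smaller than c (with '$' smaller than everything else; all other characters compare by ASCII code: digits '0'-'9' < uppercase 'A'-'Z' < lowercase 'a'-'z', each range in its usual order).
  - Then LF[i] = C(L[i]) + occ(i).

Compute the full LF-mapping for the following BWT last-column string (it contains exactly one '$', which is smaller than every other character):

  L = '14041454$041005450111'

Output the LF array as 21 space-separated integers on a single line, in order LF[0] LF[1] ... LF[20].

Answer: 6 12 1 13 7 14 18 15 0 2 16 8 3 4 19 17 20 5 9 10 11

Derivation:
Char counts: '$':1, '0':5, '1':6, '4':6, '5':3
C (first-col start): C('$')=0, C('0')=1, C('1')=6, C('4')=12, C('5')=18
L[0]='1': occ=0, LF[0]=C('1')+0=6+0=6
L[1]='4': occ=0, LF[1]=C('4')+0=12+0=12
L[2]='0': occ=0, LF[2]=C('0')+0=1+0=1
L[3]='4': occ=1, LF[3]=C('4')+1=12+1=13
L[4]='1': occ=1, LF[4]=C('1')+1=6+1=7
L[5]='4': occ=2, LF[5]=C('4')+2=12+2=14
L[6]='5': occ=0, LF[6]=C('5')+0=18+0=18
L[7]='4': occ=3, LF[7]=C('4')+3=12+3=15
L[8]='$': occ=0, LF[8]=C('$')+0=0+0=0
L[9]='0': occ=1, LF[9]=C('0')+1=1+1=2
L[10]='4': occ=4, LF[10]=C('4')+4=12+4=16
L[11]='1': occ=2, LF[11]=C('1')+2=6+2=8
L[12]='0': occ=2, LF[12]=C('0')+2=1+2=3
L[13]='0': occ=3, LF[13]=C('0')+3=1+3=4
L[14]='5': occ=1, LF[14]=C('5')+1=18+1=19
L[15]='4': occ=5, LF[15]=C('4')+5=12+5=17
L[16]='5': occ=2, LF[16]=C('5')+2=18+2=20
L[17]='0': occ=4, LF[17]=C('0')+4=1+4=5
L[18]='1': occ=3, LF[18]=C('1')+3=6+3=9
L[19]='1': occ=4, LF[19]=C('1')+4=6+4=10
L[20]='1': occ=5, LF[20]=C('1')+5=6+5=11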